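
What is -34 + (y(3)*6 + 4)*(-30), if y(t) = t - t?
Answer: -154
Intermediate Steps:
y(t) = 0
-34 + (y(3)*6 + 4)*(-30) = -34 + (0*6 + 4)*(-30) = -34 + (0 + 4)*(-30) = -34 + 4*(-30) = -34 - 120 = -154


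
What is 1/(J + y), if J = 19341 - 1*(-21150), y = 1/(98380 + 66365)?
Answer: 164745/6670689796 ≈ 2.4697e-5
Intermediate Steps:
y = 1/164745 ≈ 6.0700e-6
J = 40491 (J = 19341 + 21150 = 40491)
1/(J + y) = 1/(40491 + 1/164745) = 1/(6670689796/164745) = 164745/6670689796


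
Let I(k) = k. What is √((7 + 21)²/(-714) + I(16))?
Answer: 2*√9690/51 ≈ 3.8603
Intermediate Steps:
√((7 + 21)²/(-714) + I(16)) = √((7 + 21)²/(-714) + 16) = √(28²*(-1/714) + 16) = √(784*(-1/714) + 16) = √(-56/51 + 16) = √(760/51) = 2*√9690/51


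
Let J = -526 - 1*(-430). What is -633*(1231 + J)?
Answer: -718455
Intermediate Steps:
J = -96 (J = -526 + 430 = -96)
-633*(1231 + J) = -633*(1231 - 96) = -633*1135 = -718455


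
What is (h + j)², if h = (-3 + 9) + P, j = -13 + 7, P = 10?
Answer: 100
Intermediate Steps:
j = -6
h = 16 (h = (-3 + 9) + 10 = 6 + 10 = 16)
(h + j)² = (16 - 6)² = 10² = 100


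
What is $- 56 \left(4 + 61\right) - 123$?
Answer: $-3763$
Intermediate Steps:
$- 56 \left(4 + 61\right) - 123 = \left(-56\right) 65 - 123 = -3640 - 123 = -3763$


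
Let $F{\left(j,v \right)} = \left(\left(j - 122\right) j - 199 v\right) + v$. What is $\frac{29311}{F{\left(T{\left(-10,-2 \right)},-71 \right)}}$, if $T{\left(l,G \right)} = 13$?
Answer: $\frac{29311}{12641} \approx 2.3187$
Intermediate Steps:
$F{\left(j,v \right)} = - 198 v + j \left(-122 + j\right)$ ($F{\left(j,v \right)} = \left(\left(-122 + j\right) j - 199 v\right) + v = \left(j \left(-122 + j\right) - 199 v\right) + v = \left(- 199 v + j \left(-122 + j\right)\right) + v = - 198 v + j \left(-122 + j\right)$)
$\frac{29311}{F{\left(T{\left(-10,-2 \right)},-71 \right)}} = \frac{29311}{13^{2} - -14058 - 1586} = \frac{29311}{169 + 14058 - 1586} = \frac{29311}{12641}$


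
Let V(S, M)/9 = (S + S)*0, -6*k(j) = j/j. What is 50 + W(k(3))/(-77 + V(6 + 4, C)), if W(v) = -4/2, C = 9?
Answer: 3852/77 ≈ 50.026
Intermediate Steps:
k(j) = -⅙ (k(j) = -j/(6*j) = -⅙*1 = -⅙)
V(S, M) = 0 (V(S, M) = 9*((S + S)*0) = 9*((2*S)*0) = 9*0 = 0)
W(v) = -2 (W(v) = -4*½ = -2)
50 + W(k(3))/(-77 + V(6 + 4, C)) = 50 - 2/(-77 + 0) = 50 - 2/(-77) = 50 - 2*(-1/77) = 50 + 2/77 = 3852/77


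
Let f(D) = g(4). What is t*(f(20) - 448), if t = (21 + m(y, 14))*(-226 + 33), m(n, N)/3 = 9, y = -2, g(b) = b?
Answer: 4113216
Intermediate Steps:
f(D) = 4
m(n, N) = 27 (m(n, N) = 3*9 = 27)
t = -9264 (t = (21 + 27)*(-226 + 33) = 48*(-193) = -9264)
t*(f(20) - 448) = -9264*(4 - 448) = -9264*(-444) = 4113216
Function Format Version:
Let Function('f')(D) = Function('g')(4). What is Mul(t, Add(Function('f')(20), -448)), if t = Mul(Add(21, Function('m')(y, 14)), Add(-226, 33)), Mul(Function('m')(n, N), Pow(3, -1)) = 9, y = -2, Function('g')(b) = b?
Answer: 4113216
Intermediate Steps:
Function('f')(D) = 4
Function('m')(n, N) = 27 (Function('m')(n, N) = Mul(3, 9) = 27)
t = -9264 (t = Mul(Add(21, 27), Add(-226, 33)) = Mul(48, -193) = -9264)
Mul(t, Add(Function('f')(20), -448)) = Mul(-9264, Add(4, -448)) = Mul(-9264, -444) = 4113216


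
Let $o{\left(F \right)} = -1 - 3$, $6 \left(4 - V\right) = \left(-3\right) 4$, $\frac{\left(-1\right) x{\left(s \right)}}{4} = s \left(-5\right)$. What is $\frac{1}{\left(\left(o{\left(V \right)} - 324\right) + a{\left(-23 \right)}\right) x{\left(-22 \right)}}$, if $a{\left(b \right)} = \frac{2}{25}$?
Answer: $\frac{5}{721424} \approx 6.9307 \cdot 10^{-6}$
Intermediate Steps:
$a{\left(b \right)} = \frac{2}{25}$ ($a{\left(b \right)} = 2 \cdot \frac{1}{25} = \frac{2}{25}$)
$x{\left(s \right)} = 20 s$ ($x{\left(s \right)} = - 4 s \left(-5\right) = - 4 \left(- 5 s\right) = 20 s$)
$V = 6$ ($V = 4 - \frac{\left(-3\right) 4}{6} = 4 - -2 = 4 + 2 = 6$)
$o{\left(F \right)} = -4$ ($o{\left(F \right)} = -1 - 3 = -4$)
$\frac{1}{\left(\left(o{\left(V \right)} - 324\right) + a{\left(-23 \right)}\right) x{\left(-22 \right)}} = \frac{1}{\left(\left(-4 - 324\right) + \frac{2}{25}\right) 20 \left(-22\right)} = \frac{1}{\left(-328 + \frac{2}{25}\right) \left(-440\right)} = \frac{1}{- \frac{8198}{25}} \left(- \frac{1}{440}\right) = \left(- \frac{25}{8198}\right) \left(- \frac{1}{440}\right) = \frac{5}{721424}$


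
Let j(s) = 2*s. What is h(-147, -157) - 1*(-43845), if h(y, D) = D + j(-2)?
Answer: 43684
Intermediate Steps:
h(y, D) = -4 + D (h(y, D) = D + 2*(-2) = D - 4 = -4 + D)
h(-147, -157) - 1*(-43845) = (-4 - 157) - 1*(-43845) = -161 + 43845 = 43684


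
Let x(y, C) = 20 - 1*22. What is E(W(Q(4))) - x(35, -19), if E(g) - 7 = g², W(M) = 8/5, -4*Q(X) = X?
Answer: 289/25 ≈ 11.560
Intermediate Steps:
Q(X) = -X/4
x(y, C) = -2 (x(y, C) = 20 - 22 = -2)
W(M) = 8/5 (W(M) = 8*(⅕) = 8/5)
E(g) = 7 + g²
E(W(Q(4))) - x(35, -19) = (7 + (8/5)²) - 1*(-2) = (7 + 64/25) + 2 = 239/25 + 2 = 289/25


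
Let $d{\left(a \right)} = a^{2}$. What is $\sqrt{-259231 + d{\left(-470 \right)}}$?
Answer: $3 i \sqrt{4259} \approx 195.78 i$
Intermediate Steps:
$\sqrt{-259231 + d{\left(-470 \right)}} = \sqrt{-259231 + \left(-470\right)^{2}} = \sqrt{-259231 + 220900} = \sqrt{-38331} = 3 i \sqrt{4259}$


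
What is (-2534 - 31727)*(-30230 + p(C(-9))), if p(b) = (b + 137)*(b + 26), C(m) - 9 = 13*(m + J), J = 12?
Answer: 566676940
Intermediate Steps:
C(m) = 165 + 13*m (C(m) = 9 + 13*(m + 12) = 9 + 13*(12 + m) = 9 + (156 + 13*m) = 165 + 13*m)
p(b) = (26 + b)*(137 + b) (p(b) = (137 + b)*(26 + b) = (26 + b)*(137 + b))
(-2534 - 31727)*(-30230 + p(C(-9))) = (-2534 - 31727)*(-30230 + (3562 + (165 + 13*(-9))**2 + 163*(165 + 13*(-9)))) = -34261*(-30230 + (3562 + (165 - 117)**2 + 163*(165 - 117))) = -34261*(-30230 + (3562 + 48**2 + 163*48)) = -34261*(-30230 + (3562 + 2304 + 7824)) = -34261*(-30230 + 13690) = -34261*(-16540) = 566676940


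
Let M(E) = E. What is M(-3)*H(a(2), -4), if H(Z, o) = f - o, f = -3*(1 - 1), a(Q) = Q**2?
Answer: -12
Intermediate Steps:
f = 0 (f = -3*0 = 0)
H(Z, o) = -o (H(Z, o) = 0 - o = -o)
M(-3)*H(a(2), -4) = -(-3)*(-4) = -3*4 = -12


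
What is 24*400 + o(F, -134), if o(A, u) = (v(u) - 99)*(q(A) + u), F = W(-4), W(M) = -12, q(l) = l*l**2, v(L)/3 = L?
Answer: 942462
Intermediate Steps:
v(L) = 3*L
q(l) = l**3
F = -12
o(A, u) = (-99 + 3*u)*(u + A**3) (o(A, u) = (3*u - 99)*(A**3 + u) = (-99 + 3*u)*(u + A**3))
24*400 + o(F, -134) = 24*400 + (-99*(-134) - 99*(-12)**3 + 3*(-134)**2 + 3*(-134)*(-12)**3) = 9600 + (13266 - 99*(-1728) + 3*17956 + 3*(-134)*(-1728)) = 9600 + (13266 + 171072 + 53868 + 694656) = 9600 + 932862 = 942462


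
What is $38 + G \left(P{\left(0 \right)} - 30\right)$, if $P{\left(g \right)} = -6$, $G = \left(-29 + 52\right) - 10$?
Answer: $-430$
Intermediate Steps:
$G = 13$ ($G = 23 - 10 = 13$)
$38 + G \left(P{\left(0 \right)} - 30\right) = 38 + 13 \left(-6 - 30\right) = 38 + 13 \left(-36\right) = 38 - 468 = -430$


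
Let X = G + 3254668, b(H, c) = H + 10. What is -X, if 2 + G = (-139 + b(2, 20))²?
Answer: -3270795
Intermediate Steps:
b(H, c) = 10 + H
G = 16127 (G = -2 + (-139 + (10 + 2))² = -2 + (-139 + 12)² = -2 + (-127)² = -2 + 16129 = 16127)
X = 3270795 (X = 16127 + 3254668 = 3270795)
-X = -1*3270795 = -3270795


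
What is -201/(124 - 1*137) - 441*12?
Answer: -68595/13 ≈ -5276.5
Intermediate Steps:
-201/(124 - 1*137) - 441*12 = -201/(124 - 137) - 5292 = -201/(-13) - 5292 = -201*(-1/13) - 5292 = 201/13 - 5292 = -68595/13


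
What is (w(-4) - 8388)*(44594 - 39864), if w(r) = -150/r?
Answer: -39497865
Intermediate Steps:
(w(-4) - 8388)*(44594 - 39864) = (-150/(-4) - 8388)*(44594 - 39864) = (-150*(-1/4) - 8388)*4730 = (75/2 - 8388)*4730 = -16701/2*4730 = -39497865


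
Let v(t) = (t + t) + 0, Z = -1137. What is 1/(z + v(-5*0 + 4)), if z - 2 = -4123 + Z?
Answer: -1/5250 ≈ -0.00019048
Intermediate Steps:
z = -5258 (z = 2 + (-4123 - 1137) = 2 - 5260 = -5258)
v(t) = 2*t (v(t) = 2*t + 0 = 2*t)
1/(z + v(-5*0 + 4)) = 1/(-5258 + 2*(-5*0 + 4)) = 1/(-5258 + 2*(0 + 4)) = 1/(-5258 + 2*4) = 1/(-5258 + 8) = 1/(-5250) = -1/5250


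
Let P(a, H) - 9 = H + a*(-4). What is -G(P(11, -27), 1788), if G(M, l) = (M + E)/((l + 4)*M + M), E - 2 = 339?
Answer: 9/3586 ≈ 0.0025098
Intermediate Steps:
E = 341 (E = 2 + 339 = 341)
P(a, H) = 9 + H - 4*a (P(a, H) = 9 + (H + a*(-4)) = 9 + (H - 4*a) = 9 + H - 4*a)
G(M, l) = (341 + M)/(M + M*(4 + l)) (G(M, l) = (M + 341)/((l + 4)*M + M) = (341 + M)/((4 + l)*M + M) = (341 + M)/(M*(4 + l) + M) = (341 + M)/(M + M*(4 + l)))
-G(P(11, -27), 1788) = -(341 + (9 - 27 - 4*11))/((9 - 27 - 4*11)*(5 + 1788)) = -(341 + (9 - 27 - 44))/((9 - 27 - 44)*1793) = -(341 - 62)/((-62)*1793) = -(-1)*279/(62*1793) = -1*(-9/3586) = 9/3586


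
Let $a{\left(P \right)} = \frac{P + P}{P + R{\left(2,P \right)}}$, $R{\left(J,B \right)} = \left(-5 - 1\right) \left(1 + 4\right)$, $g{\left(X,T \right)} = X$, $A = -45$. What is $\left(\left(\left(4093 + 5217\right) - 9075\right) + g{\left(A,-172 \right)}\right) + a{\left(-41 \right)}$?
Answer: $\frac{13572}{71} \approx 191.16$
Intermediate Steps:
$R{\left(J,B \right)} = -30$ ($R{\left(J,B \right)} = \left(-6\right) 5 = -30$)
$a{\left(P \right)} = \frac{2 P}{-30 + P}$ ($a{\left(P \right)} = \frac{P + P}{P - 30} = \frac{2 P}{-30 + P}$)
$\left(\left(\left(4093 + 5217\right) - 9075\right) + g{\left(A,-172 \right)}\right) + a{\left(-41 \right)} = \left(\left(\left(4093 + 5217\right) - 9075\right) - 45\right) + 2 \left(-41\right) \frac{1}{-30 - 41} = \left(\left(9310 - 9075\right) - 45\right) + 2 \left(-41\right) \frac{1}{-71} = \left(235 - 45\right) + 2 \left(-41\right) \left(- \frac{1}{71}\right) = 190 + \frac{82}{71} = \frac{13572}{71}$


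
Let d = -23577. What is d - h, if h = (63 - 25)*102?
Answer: -27453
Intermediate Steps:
h = 3876 (h = 38*102 = 3876)
d - h = -23577 - 1*3876 = -23577 - 3876 = -27453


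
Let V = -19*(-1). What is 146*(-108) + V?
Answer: -15749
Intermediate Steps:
V = 19
146*(-108) + V = 146*(-108) + 19 = -15768 + 19 = -15749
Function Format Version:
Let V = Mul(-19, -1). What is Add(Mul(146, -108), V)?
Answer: -15749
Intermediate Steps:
V = 19
Add(Mul(146, -108), V) = Add(Mul(146, -108), 19) = Add(-15768, 19) = -15749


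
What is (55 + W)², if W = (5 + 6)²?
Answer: 30976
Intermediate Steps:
W = 121 (W = 11² = 121)
(55 + W)² = (55 + 121)² = 176² = 30976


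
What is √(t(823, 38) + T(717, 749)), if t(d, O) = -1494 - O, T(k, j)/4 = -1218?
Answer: 2*I*√1601 ≈ 80.025*I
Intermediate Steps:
T(k, j) = -4872 (T(k, j) = 4*(-1218) = -4872)
√(t(823, 38) + T(717, 749)) = √((-1494 - 1*38) - 4872) = √((-1494 - 38) - 4872) = √(-1532 - 4872) = √(-6404) = 2*I*√1601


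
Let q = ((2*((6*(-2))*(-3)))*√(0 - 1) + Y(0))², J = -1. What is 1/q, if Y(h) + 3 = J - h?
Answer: -323/1690000 + 9*I/422500 ≈ -0.00019112 + 2.1302e-5*I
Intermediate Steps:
Y(h) = -4 - h (Y(h) = -3 + (-1 - h) = -4 - h)
q = (-4 + 72*I)² (q = ((2*((6*(-2))*(-3)))*√(0 - 1) + (-4 - 1*0))² = ((2*(-12*(-3)))*√(-1) + (-4 + 0))² = ((2*36)*I - 4)² = (72*I - 4)² = (-4 + 72*I)² ≈ -5168.0 - 576.0*I)
1/q = 1/(-5168 - 576*I) = (-5168 + 576*I)/27040000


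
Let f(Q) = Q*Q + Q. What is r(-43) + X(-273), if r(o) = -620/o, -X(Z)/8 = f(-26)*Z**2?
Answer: -16664683780/43 ≈ -3.8755e+8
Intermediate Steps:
f(Q) = Q + Q**2 (f(Q) = Q**2 + Q = Q + Q**2)
X(Z) = -5200*Z**2 (X(Z) = -8*(-26*(1 - 26))*Z**2 = -8*(-26*(-25))*Z**2 = -5200*Z**2)
r(-43) + X(-273) = -620/(-43) - 5200*(-273)**2 = -620*(-1/43) - 5200*74529 = 620/43 - 387550800 = -16664683780/43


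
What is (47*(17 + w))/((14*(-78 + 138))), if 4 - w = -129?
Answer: 235/28 ≈ 8.3929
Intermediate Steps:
w = 133 (w = 4 - 1*(-129) = 4 + 129 = 133)
(47*(17 + w))/((14*(-78 + 138))) = (47*(17 + 133))/((14*(-78 + 138))) = (47*150)/((14*60)) = 7050/840 = 7050*(1/840) = 235/28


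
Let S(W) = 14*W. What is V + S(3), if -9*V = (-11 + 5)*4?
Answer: 134/3 ≈ 44.667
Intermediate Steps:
V = 8/3 (V = -(-11 + 5)*4/9 = -(-2)*4/3 = -⅑*(-24) = 8/3 ≈ 2.6667)
V + S(3) = 8/3 + 14*3 = 8/3 + 42 = 134/3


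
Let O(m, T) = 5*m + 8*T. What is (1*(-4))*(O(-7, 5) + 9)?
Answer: -56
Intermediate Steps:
(1*(-4))*(O(-7, 5) + 9) = (1*(-4))*((5*(-7) + 8*5) + 9) = -4*((-35 + 40) + 9) = -4*(5 + 9) = -4*14 = -56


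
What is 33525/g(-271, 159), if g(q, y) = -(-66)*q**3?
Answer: -11175/437855242 ≈ -2.5522e-5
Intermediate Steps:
g(q, y) = 66*q**3
33525/g(-271, 159) = 33525/((66*(-271)**3)) = 33525/((66*(-19902511))) = 33525/(-1313565726) = 33525*(-1/1313565726) = -11175/437855242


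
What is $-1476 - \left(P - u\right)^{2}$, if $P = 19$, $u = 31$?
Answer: $-1620$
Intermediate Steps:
$-1476 - \left(P - u\right)^{2} = -1476 - \left(19 - 31\right)^{2} = -1476 - \left(-12\right)^{2} = -1476 - 144 = -1620$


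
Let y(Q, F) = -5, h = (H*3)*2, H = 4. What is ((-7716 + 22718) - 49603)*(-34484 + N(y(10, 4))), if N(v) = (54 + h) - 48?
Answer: 1192142854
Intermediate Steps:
h = 24 (h = (4*3)*2 = 12*2 = 24)
N(v) = 30 (N(v) = (54 + 24) - 48 = 78 - 48 = 30)
((-7716 + 22718) - 49603)*(-34484 + N(y(10, 4))) = ((-7716 + 22718) - 49603)*(-34484 + 30) = (15002 - 49603)*(-34454) = -34601*(-34454) = 1192142854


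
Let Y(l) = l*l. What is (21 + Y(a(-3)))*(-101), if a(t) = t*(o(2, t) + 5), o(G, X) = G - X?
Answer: -93021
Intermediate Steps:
a(t) = t*(7 - t) (a(t) = t*((2 - t) + 5) = t*(7 - t))
Y(l) = l²
(21 + Y(a(-3)))*(-101) = (21 + (-3*(7 - 1*(-3)))²)*(-101) = (21 + (-3*(7 + 3))²)*(-101) = (21 + (-3*10)²)*(-101) = (21 + (-30)²)*(-101) = (21 + 900)*(-101) = 921*(-101) = -93021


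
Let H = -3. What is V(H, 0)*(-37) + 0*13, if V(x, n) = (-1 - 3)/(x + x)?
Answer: -74/3 ≈ -24.667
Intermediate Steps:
V(x, n) = -2/x (V(x, n) = -4*1/(2*x) = -2/x)
V(H, 0)*(-37) + 0*13 = -2/(-3)*(-37) + 0*13 = -2*(-1/3)*(-37) + 0 = (2/3)*(-37) + 0 = -74/3 + 0 = -74/3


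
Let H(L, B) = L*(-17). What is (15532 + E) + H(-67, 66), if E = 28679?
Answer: 45350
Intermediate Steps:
H(L, B) = -17*L
(15532 + E) + H(-67, 66) = (15532 + 28679) - 17*(-67) = 44211 + 1139 = 45350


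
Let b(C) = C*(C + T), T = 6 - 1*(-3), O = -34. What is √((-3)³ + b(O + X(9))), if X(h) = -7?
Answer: √1285 ≈ 35.847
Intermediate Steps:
T = 9 (T = 6 + 3 = 9)
b(C) = C*(9 + C) (b(C) = C*(C + 9) = C*(9 + C))
√((-3)³ + b(O + X(9))) = √((-3)³ + (-34 - 7)*(9 + (-34 - 7))) = √(-27 - 41*(9 - 41)) = √(-27 - 41*(-32)) = √(-27 + 1312) = √1285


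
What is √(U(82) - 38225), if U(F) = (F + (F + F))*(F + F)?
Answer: √2119 ≈ 46.033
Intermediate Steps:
U(F) = 6*F² (U(F) = (F + 2*F)*(2*F) = (3*F)*(2*F) = 6*F²)
√(U(82) - 38225) = √(6*82² - 38225) = √(6*6724 - 38225) = √(40344 - 38225) = √2119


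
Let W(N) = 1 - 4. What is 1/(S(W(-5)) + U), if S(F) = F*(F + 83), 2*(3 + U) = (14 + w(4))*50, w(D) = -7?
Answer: -1/68 ≈ -0.014706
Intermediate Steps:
W(N) = -3
U = 172 (U = -3 + ((14 - 7)*50)/2 = -3 + (7*50)/2 = -3 + (½)*350 = -3 + 175 = 172)
S(F) = F*(83 + F)
1/(S(W(-5)) + U) = 1/(-3*(83 - 3) + 172) = 1/(-3*80 + 172) = 1/(-240 + 172) = 1/(-68) = -1/68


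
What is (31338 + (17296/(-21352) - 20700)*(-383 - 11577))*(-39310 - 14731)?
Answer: -35714571044500322/2669 ≈ -1.3381e+13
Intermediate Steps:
(31338 + (17296/(-21352) - 20700)*(-383 - 11577))*(-39310 - 14731) = (31338 + (17296*(-1/21352) - 20700)*(-11960))*(-54041) = (31338 + (-2162/2669 - 20700)*(-11960))*(-54041) = (31338 - 55250462/2669*(-11960))*(-54041) = (31338 + 660795525520/2669)*(-54041) = (660879166642/2669)*(-54041) = -35714571044500322/2669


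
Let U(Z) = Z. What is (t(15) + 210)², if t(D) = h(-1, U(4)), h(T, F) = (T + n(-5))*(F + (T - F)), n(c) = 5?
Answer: 42436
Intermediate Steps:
h(T, F) = T*(5 + T) (h(T, F) = (T + 5)*(F + (T - F)) = (5 + T)*T = T*(5 + T))
t(D) = -4 (t(D) = -(5 - 1) = -1*4 = -4)
(t(15) + 210)² = (-4 + 210)² = 206² = 42436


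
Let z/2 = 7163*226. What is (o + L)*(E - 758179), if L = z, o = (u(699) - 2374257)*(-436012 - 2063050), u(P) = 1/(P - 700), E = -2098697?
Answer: -16951048577524128672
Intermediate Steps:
u(P) = 1/(-700 + P)
z = 3237676 (z = 2*(7163*226) = 2*1618838 = 3237676)
o = 5933417945996 (o = (1/(-700 + 699) - 2374257)*(-436012 - 2063050) = (1/(-1) - 2374257)*(-2499062) = (-1 - 2374257)*(-2499062) = -2374258*(-2499062) = 5933417945996)
L = 3237676
(o + L)*(E - 758179) = (5933417945996 + 3237676)*(-2098697 - 758179) = 5933421183672*(-2856876) = -16951048577524128672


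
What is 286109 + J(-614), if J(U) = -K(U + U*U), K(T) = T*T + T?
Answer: -141663500197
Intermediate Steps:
K(T) = T + T² (K(T) = T² + T = T + T²)
J(U) = -(U + U²)*(1 + U + U²) (J(U) = -(U + U*U)*(1 + (U + U*U)) = -(U + U²)*(1 + (U + U²)) = -(U + U²)*(1 + U + U²))
286109 + J(-614) = 286109 - 1*(-614)*(1 - 614)*(1 - 614*(1 - 614)) = 286109 - 1*(-614)*(-613)*(1 - 614*(-613)) = 286109 - 1*(-614)*(-613)*(1 + 376382) = 286109 - 1*(-614)*(-613)*376383 = 286109 - 141663786306 = -141663500197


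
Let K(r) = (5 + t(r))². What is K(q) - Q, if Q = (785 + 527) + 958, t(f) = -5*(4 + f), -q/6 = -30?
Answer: 834955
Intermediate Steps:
q = 180 (q = -6*(-30) = 180)
t(f) = -20 - 5*f
Q = 2270 (Q = 1312 + 958 = 2270)
K(r) = (-15 - 5*r)² (K(r) = (5 + (-20 - 5*r))² = (-15 - 5*r)²)
K(q) - Q = 25*(3 + 180)² - 1*2270 = 25*183² - 2270 = 25*33489 - 2270 = 837225 - 2270 = 834955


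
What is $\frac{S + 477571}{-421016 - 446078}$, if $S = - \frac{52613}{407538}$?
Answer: $- \frac{194628277585}{353373754572} \approx -0.55077$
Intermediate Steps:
$S = - \frac{52613}{407538}$ ($S = \left(-52613\right) \frac{1}{407538} = - \frac{52613}{407538} \approx -0.1291$)
$\frac{S + 477571}{-421016 - 446078} = \frac{- \frac{52613}{407538} + 477571}{-421016 - 446078} = \frac{194628277585}{407538 \left(-867094\right)} = \frac{194628277585}{407538} \left(- \frac{1}{867094}\right) = - \frac{194628277585}{353373754572}$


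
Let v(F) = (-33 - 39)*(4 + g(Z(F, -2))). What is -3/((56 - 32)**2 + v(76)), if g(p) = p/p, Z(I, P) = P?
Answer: -1/72 ≈ -0.013889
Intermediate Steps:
g(p) = 1
v(F) = -360 (v(F) = (-33 - 39)*(4 + 1) = -72*5 = -360)
-3/((56 - 32)**2 + v(76)) = -3/((56 - 32)**2 - 360) = -3/(24**2 - 360) = -3/(576 - 360) = -3/216 = (1/216)*(-3) = -1/72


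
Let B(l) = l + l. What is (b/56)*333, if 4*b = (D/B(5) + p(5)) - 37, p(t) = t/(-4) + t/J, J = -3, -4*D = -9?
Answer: -528693/8960 ≈ -59.006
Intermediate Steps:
D = 9/4 (D = -1/4*(-9) = 9/4 ≈ 2.2500)
B(l) = 2*l
p(t) = -7*t/12 (p(t) = t/(-4) + t/(-3) = t*(-1/4) + t*(-1/3) = -t/4 - t/3 = -7*t/12)
b = -4763/480 (b = ((9/(4*((2*5))) - 7/12*5) - 37)/4 = (((9/4)/10 - 35/12) - 37)/4 = (((9/4)*(1/10) - 35/12) - 37)/4 = ((9/40 - 35/12) - 37)/4 = (-323/120 - 37)/4 = (1/4)*(-4763/120) = -4763/480 ≈ -9.9229)
(b/56)*333 = -4763/480/56*333 = -4763/480*1/56*333 = -4763/26880*333 = -528693/8960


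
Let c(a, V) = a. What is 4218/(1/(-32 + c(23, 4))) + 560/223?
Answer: -8464966/223 ≈ -37960.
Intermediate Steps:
4218/(1/(-32 + c(23, 4))) + 560/223 = 4218/(1/(-32 + 23)) + 560/223 = 4218/(1/(-9)) + 560*(1/223) = 4218/(-1/9) + 560/223 = 4218*(-9) + 560/223 = -37962 + 560/223 = -8464966/223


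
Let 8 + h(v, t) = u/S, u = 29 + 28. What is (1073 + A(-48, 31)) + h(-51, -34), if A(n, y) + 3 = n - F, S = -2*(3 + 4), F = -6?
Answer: 14223/14 ≈ 1015.9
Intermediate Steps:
S = -14 (S = -2*7 = -14)
u = 57
h(v, t) = -169/14 (h(v, t) = -8 + 57/(-14) = -8 + 57*(-1/14) = -8 - 57/14 = -169/14)
A(n, y) = 3 + n (A(n, y) = -3 + (n - 1*(-6)) = -3 + (n + 6) = -3 + (6 + n) = 3 + n)
(1073 + A(-48, 31)) + h(-51, -34) = (1073 + (3 - 48)) - 169/14 = (1073 - 45) - 169/14 = 1028 - 169/14 = 14223/14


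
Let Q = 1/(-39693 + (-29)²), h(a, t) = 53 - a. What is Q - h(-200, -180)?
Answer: -9829557/38852 ≈ -253.00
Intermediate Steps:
Q = -1/38852 (Q = 1/(-39693 + 841) = 1/(-38852) = -1/38852 ≈ -2.5739e-5)
Q - h(-200, -180) = -1/38852 - (53 - 1*(-200)) = -1/38852 - (53 + 200) = -1/38852 - 1*253 = -1/38852 - 253 = -9829557/38852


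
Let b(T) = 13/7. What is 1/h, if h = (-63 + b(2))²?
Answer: 49/183184 ≈ 0.00026749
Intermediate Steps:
b(T) = 13/7 (b(T) = 13*(⅐) = 13/7)
h = 183184/49 (h = (-63 + 13/7)² = (-428/7)² = 183184/49 ≈ 3738.4)
1/h = 1/(183184/49) = 49/183184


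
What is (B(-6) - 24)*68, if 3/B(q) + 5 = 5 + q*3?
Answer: -4930/3 ≈ -1643.3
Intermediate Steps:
B(q) = 1/q (B(q) = 3/(-5 + (5 + q*3)) = 3/(-5 + (5 + 3*q)) = 3/((3*q)) = 3*(1/(3*q)) = 1/q)
(B(-6) - 24)*68 = (1/(-6) - 24)*68 = (-⅙ - 24)*68 = -145/6*68 = -4930/3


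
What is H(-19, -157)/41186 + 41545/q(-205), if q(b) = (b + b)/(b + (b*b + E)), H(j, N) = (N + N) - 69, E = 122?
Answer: -7176579749957/1688626 ≈ -4.2500e+6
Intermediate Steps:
H(j, N) = -69 + 2*N (H(j, N) = 2*N - 69 = -69 + 2*N)
q(b) = 2*b/(122 + b + b²) (q(b) = (b + b)/(b + (b*b + 122)) = (2*b)/(b + (b² + 122)) = (2*b)/(b + (122 + b²)) = (2*b)/(122 + b + b²) = 2*b/(122 + b + b²))
H(-19, -157)/41186 + 41545/q(-205) = (-69 + 2*(-157))/41186 + 41545/((2*(-205)/(122 - 205 + (-205)²))) = (-69 - 314)*(1/41186) + 41545/((2*(-205)/(122 - 205 + 42025))) = -383*1/41186 + 41545/((2*(-205)/41942)) = -383/41186 + 41545/((2*(-205)*(1/41942))) = -383/41186 + 41545/(-205/20971) = -383/41186 + 41545*(-20971/205) = -383/41186 - 174248039/41 = -7176579749957/1688626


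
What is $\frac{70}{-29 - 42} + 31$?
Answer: $\frac{2131}{71} \approx 30.014$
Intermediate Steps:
$\frac{70}{-29 - 42} + 31 = \frac{70}{-71} + 31 = 70 \left(- \frac{1}{71}\right) + 31 = - \frac{70}{71} + 31 = \frac{2131}{71}$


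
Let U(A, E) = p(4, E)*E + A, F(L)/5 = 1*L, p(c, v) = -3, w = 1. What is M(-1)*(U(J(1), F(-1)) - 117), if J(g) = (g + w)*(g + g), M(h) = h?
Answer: 98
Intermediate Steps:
F(L) = 5*L (F(L) = 5*(1*L) = 5*L)
J(g) = 2*g*(1 + g) (J(g) = (g + 1)*(g + g) = (1 + g)*(2*g) = 2*g*(1 + g))
U(A, E) = A - 3*E (U(A, E) = -3*E + A = A - 3*E)
M(-1)*(U(J(1), F(-1)) - 117) = -((2*1*(1 + 1) - 15*(-1)) - 117) = -((2*1*2 - 3*(-5)) - 117) = -((4 + 15) - 117) = -(19 - 117) = -1*(-98) = 98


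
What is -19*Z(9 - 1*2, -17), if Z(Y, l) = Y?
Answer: -133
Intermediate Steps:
-19*Z(9 - 1*2, -17) = -19*(9 - 1*2) = -19*(9 - 2) = -19*7 = -133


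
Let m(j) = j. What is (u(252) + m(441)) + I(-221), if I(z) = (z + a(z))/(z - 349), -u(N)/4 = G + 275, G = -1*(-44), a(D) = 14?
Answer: -158581/190 ≈ -834.64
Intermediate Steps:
G = 44
u(N) = -1276 (u(N) = -4*(44 + 275) = -4*319 = -1276)
I(z) = (14 + z)/(-349 + z) (I(z) = (z + 14)/(z - 349) = (14 + z)/(-349 + z))
(u(252) + m(441)) + I(-221) = (-1276 + 441) + (14 - 221)/(-349 - 221) = -835 - 207/(-570) = -835 - 1/570*(-207) = -835 + 69/190 = -158581/190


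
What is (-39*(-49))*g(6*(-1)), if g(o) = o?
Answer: -11466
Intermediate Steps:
(-39*(-49))*g(6*(-1)) = (-39*(-49))*(6*(-1)) = 1911*(-6) = -11466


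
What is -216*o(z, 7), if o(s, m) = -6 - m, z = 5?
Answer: 2808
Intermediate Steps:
-216*o(z, 7) = -216*(-6 - 1*7) = -216*(-6 - 7) = -216*(-13) = 2808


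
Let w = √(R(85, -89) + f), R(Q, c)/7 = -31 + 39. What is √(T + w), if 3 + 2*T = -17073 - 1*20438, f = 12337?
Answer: √(-18757 + 27*√17) ≈ 136.55*I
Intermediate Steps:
R(Q, c) = 56 (R(Q, c) = 7*(-31 + 39) = 7*8 = 56)
T = -18757 (T = -3/2 + (-17073 - 1*20438)/2 = -3/2 + (-17073 - 20438)/2 = -3/2 + (½)*(-37511) = -3/2 - 37511/2 = -18757)
w = 27*√17 (w = √(56 + 12337) = √12393 = 27*√17 ≈ 111.32)
√(T + w) = √(-18757 + 27*√17)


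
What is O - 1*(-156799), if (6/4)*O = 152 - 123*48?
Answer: 458893/3 ≈ 1.5296e+5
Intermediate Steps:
O = -11504/3 (O = 2*(152 - 123*48)/3 = 2*(152 - 5904)/3 = (⅔)*(-5752) = -11504/3 ≈ -3834.7)
O - 1*(-156799) = -11504/3 - 1*(-156799) = -11504/3 + 156799 = 458893/3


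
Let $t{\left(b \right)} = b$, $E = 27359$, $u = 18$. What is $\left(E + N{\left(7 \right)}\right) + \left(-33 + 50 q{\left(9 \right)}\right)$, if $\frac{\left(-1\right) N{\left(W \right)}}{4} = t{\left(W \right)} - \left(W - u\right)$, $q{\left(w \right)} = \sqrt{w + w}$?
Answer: $27254 + 150 \sqrt{2} \approx 27466.0$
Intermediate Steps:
$q{\left(w \right)} = \sqrt{2} \sqrt{w}$ ($q{\left(w \right)} = \sqrt{2 w} = \sqrt{2} \sqrt{w}$)
$N{\left(W \right)} = -72$ ($N{\left(W \right)} = - 4 \left(W - \left(-18 + W\right)\right) = \left(-4\right) 18 = -72$)
$\left(E + N{\left(7 \right)}\right) + \left(-33 + 50 q{\left(9 \right)}\right) = \left(27359 - 72\right) - \left(33 - 50 \sqrt{2} \sqrt{9}\right) = 27287 - \left(33 - 50 \sqrt{2} \cdot 3\right) = 27287 - \left(33 - 50 \cdot 3 \sqrt{2}\right) = 27287 - \left(33 - 150 \sqrt{2}\right) = 27254 + 150 \sqrt{2}$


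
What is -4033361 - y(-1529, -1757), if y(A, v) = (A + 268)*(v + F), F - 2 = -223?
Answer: -6527619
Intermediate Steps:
F = -221 (F = 2 - 223 = -221)
y(A, v) = (-221 + v)*(268 + A) (y(A, v) = (A + 268)*(v - 221) = (268 + A)*(-221 + v) = (-221 + v)*(268 + A))
-4033361 - y(-1529, -1757) = -4033361 - (-59228 - 221*(-1529) + 268*(-1757) - 1529*(-1757)) = -4033361 - (-59228 + 337909 - 470876 + 2686453) = -4033361 - 1*2494258 = -4033361 - 2494258 = -6527619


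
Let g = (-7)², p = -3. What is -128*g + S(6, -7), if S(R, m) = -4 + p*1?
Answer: -6279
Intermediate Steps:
S(R, m) = -7 (S(R, m) = -4 - 3*1 = -4 - 3 = -7)
g = 49
-128*g + S(6, -7) = -128*49 - 7 = -6272 - 7 = -6279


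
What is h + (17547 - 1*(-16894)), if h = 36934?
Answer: 71375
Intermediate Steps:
h + (17547 - 1*(-16894)) = 36934 + (17547 - 1*(-16894)) = 36934 + (17547 + 16894) = 36934 + 34441 = 71375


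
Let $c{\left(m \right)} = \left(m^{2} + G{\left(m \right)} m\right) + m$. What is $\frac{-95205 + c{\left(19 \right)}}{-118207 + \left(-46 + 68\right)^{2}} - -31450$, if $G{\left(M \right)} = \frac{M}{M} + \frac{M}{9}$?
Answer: $\frac{33322348043}{1059507} \approx 31451.0$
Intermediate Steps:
$G{\left(M \right)} = 1 + \frac{M}{9}$ ($G{\left(M \right)} = 1 + M \frac{1}{9} = 1 + \frac{M}{9}$)
$c{\left(m \right)} = m + m^{2} + m \left(1 + \frac{m}{9}\right)$ ($c{\left(m \right)} = \left(m^{2} + \left(1 + \frac{m}{9}\right) m\right) + m = \left(m^{2} + m \left(1 + \frac{m}{9}\right)\right) + m = m + m^{2} + m \left(1 + \frac{m}{9}\right)$)
$\frac{-95205 + c{\left(19 \right)}}{-118207 + \left(-46 + 68\right)^{2}} - -31450 = \frac{-95205 + \frac{2}{9} \cdot 19 \left(9 + 5 \cdot 19\right)}{-118207 + \left(-46 + 68\right)^{2}} - -31450 = \frac{-95205 + \frac{2}{9} \cdot 19 \left(9 + 95\right)}{-118207 + 22^{2}} + 31450 = \frac{-95205 + \frac{2}{9} \cdot 19 \cdot 104}{-118207 + 484} + 31450 = \frac{-95205 + \frac{3952}{9}}{-117723} + 31450 = \left(- \frac{852893}{9}\right) \left(- \frac{1}{117723}\right) + 31450 = \frac{852893}{1059507} + 31450 = \frac{33322348043}{1059507}$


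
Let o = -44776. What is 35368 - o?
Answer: 80144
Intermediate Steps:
35368 - o = 35368 - 1*(-44776) = 35368 + 44776 = 80144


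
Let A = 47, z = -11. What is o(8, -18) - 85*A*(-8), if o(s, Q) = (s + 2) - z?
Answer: 31981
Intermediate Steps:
o(s, Q) = 13 + s (o(s, Q) = (s + 2) - 1*(-11) = (2 + s) + 11 = 13 + s)
o(8, -18) - 85*A*(-8) = (13 + 8) - 3995*(-8) = 21 - 85*(-376) = 21 + 31960 = 31981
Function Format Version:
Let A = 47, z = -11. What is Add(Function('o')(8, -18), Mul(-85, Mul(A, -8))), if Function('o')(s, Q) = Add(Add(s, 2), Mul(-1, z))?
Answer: 31981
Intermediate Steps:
Function('o')(s, Q) = Add(13, s) (Function('o')(s, Q) = Add(Add(s, 2), Mul(-1, -11)) = Add(Add(2, s), 11) = Add(13, s))
Add(Function('o')(8, -18), Mul(-85, Mul(A, -8))) = Add(Add(13, 8), Mul(-85, Mul(47, -8))) = Add(21, Mul(-85, -376)) = Add(21, 31960) = 31981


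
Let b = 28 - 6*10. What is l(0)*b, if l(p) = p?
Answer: 0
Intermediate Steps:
b = -32 (b = 28 - 60 = -32)
l(0)*b = 0*(-32) = 0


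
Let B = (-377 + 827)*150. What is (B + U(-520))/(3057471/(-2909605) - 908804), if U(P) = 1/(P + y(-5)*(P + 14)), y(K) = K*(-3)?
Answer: -318558102843079/4288995753663202 ≈ -0.074273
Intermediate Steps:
y(K) = -3*K
B = 67500 (B = 450*150 = 67500)
U(P) = 1/(210 + 16*P) (U(P) = 1/(P + (-3*(-5))*(P + 14)) = 1/(P + 15*(14 + P)) = 1/(P + (210 + 15*P)) = 1/(210 + 16*P))
(B + U(-520))/(3057471/(-2909605) - 908804) = (67500 + 1/(2*(105 + 8*(-520))))/(3057471/(-2909605) - 908804) = (67500 + 1/(2*(105 - 4160)))/(3057471*(-1/2909605) - 908804) = (67500 + (½)/(-4055))/(-3057471/2909605 - 908804) = (67500 + (½)*(-1/4055))/(-2644263719891/2909605) = (67500 - 1/8110)*(-2909605/2644263719891) = (547424999/8110)*(-2909605/2644263719891) = -318558102843079/4288995753663202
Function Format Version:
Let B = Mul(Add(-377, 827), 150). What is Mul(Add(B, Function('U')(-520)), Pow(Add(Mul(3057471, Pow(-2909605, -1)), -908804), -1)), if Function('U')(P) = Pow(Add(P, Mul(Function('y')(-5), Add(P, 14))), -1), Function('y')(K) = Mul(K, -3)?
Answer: Rational(-318558102843079, 4288995753663202) ≈ -0.074273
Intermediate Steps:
Function('y')(K) = Mul(-3, K)
B = 67500 (B = Mul(450, 150) = 67500)
Function('U')(P) = Pow(Add(210, Mul(16, P)), -1) (Function('U')(P) = Pow(Add(P, Mul(Mul(-3, -5), Add(P, 14))), -1) = Pow(Add(P, Mul(15, Add(14, P))), -1) = Pow(Add(P, Add(210, Mul(15, P))), -1) = Pow(Add(210, Mul(16, P)), -1))
Mul(Add(B, Function('U')(-520)), Pow(Add(Mul(3057471, Pow(-2909605, -1)), -908804), -1)) = Mul(Add(67500, Mul(Rational(1, 2), Pow(Add(105, Mul(8, -520)), -1))), Pow(Add(Mul(3057471, Pow(-2909605, -1)), -908804), -1)) = Mul(Add(67500, Mul(Rational(1, 2), Pow(Add(105, -4160), -1))), Pow(Add(Mul(3057471, Rational(-1, 2909605)), -908804), -1)) = Mul(Add(67500, Mul(Rational(1, 2), Pow(-4055, -1))), Pow(Add(Rational(-3057471, 2909605), -908804), -1)) = Mul(Add(67500, Mul(Rational(1, 2), Rational(-1, 4055))), Pow(Rational(-2644263719891, 2909605), -1)) = Mul(Add(67500, Rational(-1, 8110)), Rational(-2909605, 2644263719891)) = Mul(Rational(547424999, 8110), Rational(-2909605, 2644263719891)) = Rational(-318558102843079, 4288995753663202)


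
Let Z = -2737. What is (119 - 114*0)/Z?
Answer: -1/23 ≈ -0.043478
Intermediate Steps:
(119 - 114*0)/Z = (119 - 114*0)/(-2737) = (119 + 0)*(-1/2737) = 119*(-1/2737) = -1/23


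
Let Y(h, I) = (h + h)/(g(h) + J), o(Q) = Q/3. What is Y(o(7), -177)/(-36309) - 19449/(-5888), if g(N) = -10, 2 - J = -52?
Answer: 3329101835/1007854848 ≈ 3.3032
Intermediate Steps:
J = 54 (J = 2 - 1*(-52) = 2 + 52 = 54)
o(Q) = Q/3 (o(Q) = Q*(⅓) = Q/3)
Y(h, I) = h/22 (Y(h, I) = (h + h)/(-10 + 54) = (2*h)/44 = (2*h)*(1/44) = h/22)
Y(o(7), -177)/(-36309) - 19449/(-5888) = (((⅓)*7)/22)/(-36309) - 19449/(-5888) = ((1/22)*(7/3))*(-1/36309) - 19449*(-1/5888) = (7/66)*(-1/36309) + 19449/5888 = -1/342342 + 19449/5888 = 3329101835/1007854848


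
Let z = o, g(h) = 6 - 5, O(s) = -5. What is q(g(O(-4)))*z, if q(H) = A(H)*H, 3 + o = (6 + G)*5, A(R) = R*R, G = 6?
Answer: 57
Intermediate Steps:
A(R) = R²
o = 57 (o = -3 + (6 + 6)*5 = -3 + 12*5 = -3 + 60 = 57)
g(h) = 1
z = 57
q(H) = H³ (q(H) = H²*H = H³)
q(g(O(-4)))*z = 1³*57 = 1*57 = 57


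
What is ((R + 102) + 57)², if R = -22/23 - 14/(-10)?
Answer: 336208896/13225 ≈ 25422.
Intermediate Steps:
R = 51/115 (R = -22*1/23 - 14*(-⅒) = -22/23 + 7/5 = 51/115 ≈ 0.44348)
((R + 102) + 57)² = ((51/115 + 102) + 57)² = (11781/115 + 57)² = (18336/115)² = 336208896/13225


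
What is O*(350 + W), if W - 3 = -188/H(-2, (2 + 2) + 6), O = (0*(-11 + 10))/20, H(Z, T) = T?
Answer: 0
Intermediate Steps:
O = 0 (O = (0*(-1))*(1/20) = 0*(1/20) = 0)
W = -79/5 (W = 3 - 188/((2 + 2) + 6) = 3 - 188/(4 + 6) = 3 - 188/10 = 3 - 188*⅒ = 3 - 94/5 = -79/5 ≈ -15.800)
O*(350 + W) = 0*(350 - 79/5) = 0*(1671/5) = 0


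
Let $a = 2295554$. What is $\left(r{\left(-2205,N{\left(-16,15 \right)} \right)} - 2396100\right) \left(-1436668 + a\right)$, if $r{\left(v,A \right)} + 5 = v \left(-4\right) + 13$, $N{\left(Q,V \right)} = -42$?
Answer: $-2050394498992$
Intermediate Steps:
$r{\left(v,A \right)} = 8 - 4 v$ ($r{\left(v,A \right)} = -5 + \left(v \left(-4\right) + 13\right) = -5 - \left(-13 + 4 v\right) = 8 - 4 v$)
$\left(r{\left(-2205,N{\left(-16,15 \right)} \right)} - 2396100\right) \left(-1436668 + a\right) = \left(\left(8 - -8820\right) - 2396100\right) \left(-1436668 + 2295554\right) = \left(\left(8 + 8820\right) - 2396100\right) 858886 = \left(8828 - 2396100\right) 858886 = \left(-2387272\right) 858886 = -2050394498992$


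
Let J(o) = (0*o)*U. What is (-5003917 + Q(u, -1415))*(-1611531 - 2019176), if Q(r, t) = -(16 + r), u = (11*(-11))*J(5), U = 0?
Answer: 18167814570631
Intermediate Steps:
J(o) = 0 (J(o) = (0*o)*0 = 0*0 = 0)
u = 0 (u = (11*(-11))*0 = -121*0 = 0)
Q(r, t) = -16 - r
(-5003917 + Q(u, -1415))*(-1611531 - 2019176) = (-5003917 + (-16 - 1*0))*(-1611531 - 2019176) = (-5003917 + (-16 + 0))*(-3630707) = (-5003917 - 16)*(-3630707) = -5003933*(-3630707) = 18167814570631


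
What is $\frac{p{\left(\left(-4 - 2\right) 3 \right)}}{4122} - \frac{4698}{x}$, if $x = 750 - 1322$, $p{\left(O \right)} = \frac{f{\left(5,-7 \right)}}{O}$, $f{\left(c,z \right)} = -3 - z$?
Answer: $\frac{43571315}{5305014} \approx 8.2132$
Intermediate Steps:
$p{\left(O \right)} = \frac{4}{O}$ ($p{\left(O \right)} = \frac{-3 - -7}{O} = \frac{-3 + 7}{O} = \frac{4}{O}$)
$x = -572$ ($x = 750 - 1322 = -572$)
$\frac{p{\left(\left(-4 - 2\right) 3 \right)}}{4122} - \frac{4698}{x} = \frac{4 \frac{1}{\left(-4 - 2\right) 3}}{4122} - \frac{4698}{-572} = \frac{4}{\left(-6\right) 3} \cdot \frac{1}{4122} - - \frac{2349}{286} = \frac{4}{-18} \cdot \frac{1}{4122} + \frac{2349}{286} = 4 \left(- \frac{1}{18}\right) \frac{1}{4122} + \frac{2349}{286} = \left(- \frac{2}{9}\right) \frac{1}{4122} + \frac{2349}{286} = - \frac{1}{18549} + \frac{2349}{286} = \frac{43571315}{5305014}$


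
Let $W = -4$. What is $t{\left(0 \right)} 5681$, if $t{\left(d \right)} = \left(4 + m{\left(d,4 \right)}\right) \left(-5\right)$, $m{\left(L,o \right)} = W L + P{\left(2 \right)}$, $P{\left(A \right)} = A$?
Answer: $-170430$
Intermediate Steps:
$m{\left(L,o \right)} = 2 - 4 L$ ($m{\left(L,o \right)} = - 4 L + 2 = 2 - 4 L$)
$t{\left(d \right)} = -30 + 20 d$ ($t{\left(d \right)} = \left(4 - \left(-2 + 4 d\right)\right) \left(-5\right) = \left(6 - 4 d\right) \left(-5\right) = -30 + 20 d$)
$t{\left(0 \right)} 5681 = \left(-30 + 20 \cdot 0\right) 5681 = \left(-30 + 0\right) 5681 = \left(-30\right) 5681 = -170430$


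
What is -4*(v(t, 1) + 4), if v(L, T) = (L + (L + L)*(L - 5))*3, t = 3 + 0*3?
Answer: 92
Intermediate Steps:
t = 3 (t = 3 + 0 = 3)
v(L, T) = 3*L + 6*L*(-5 + L) (v(L, T) = (L + (2*L)*(-5 + L))*3 = (L + 2*L*(-5 + L))*3 = 3*L + 6*L*(-5 + L))
-4*(v(t, 1) + 4) = -4*(3*3*(-9 + 2*3) + 4) = -4*(3*3*(-9 + 6) + 4) = -4*(3*3*(-3) + 4) = -4*(-27 + 4) = -4*(-23) = 92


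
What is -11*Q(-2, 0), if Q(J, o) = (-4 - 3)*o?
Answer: 0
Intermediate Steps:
Q(J, o) = -7*o
-11*Q(-2, 0) = -(-77)*0 = -11*0 = 0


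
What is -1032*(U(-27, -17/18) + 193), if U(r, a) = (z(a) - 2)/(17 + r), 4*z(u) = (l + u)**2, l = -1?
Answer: -107613821/540 ≈ -1.9928e+5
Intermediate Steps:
z(u) = (-1 + u)**2/4
U(r, a) = (-2 + (-1 + a)**2/4)/(17 + r) (U(r, a) = ((-1 + a)**2/4 - 2)/(17 + r) = (-2 + (-1 + a)**2/4)/(17 + r))
-1032*(U(-27, -17/18) + 193) = -1032*((-8 + (-1 - 17/18)**2)/(4*(17 - 27)) + 193) = -1032*((1/4)*(-8 + (-1 - 17*1/18)**2)/(-10) + 193) = -1032*((1/4)*(-1/10)*(-8 + (-1 - 17/18)**2) + 193) = -1032*((1/4)*(-1/10)*(-8 + (-35/18)**2) + 193) = -1032*((1/4)*(-1/10)*(-8 + 1225/324) + 193) = -1032*((1/4)*(-1/10)*(-1367/324) + 193) = -1032*(1367/12960 + 193) = -1032*2502647/12960 = -107613821/540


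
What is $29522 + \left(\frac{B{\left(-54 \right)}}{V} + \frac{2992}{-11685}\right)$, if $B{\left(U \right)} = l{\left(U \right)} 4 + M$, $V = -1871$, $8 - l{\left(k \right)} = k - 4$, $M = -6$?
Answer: $\frac{645420097708}{21862635} \approx 29522.0$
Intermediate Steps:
$l{\left(k \right)} = 12 - k$ ($l{\left(k \right)} = 8 - \left(k - 4\right) = 8 - \left(-4 + k\right) = 12 - k$)
$B{\left(U \right)} = 42 - 4 U$ ($B{\left(U \right)} = \left(12 - U\right) 4 - 6 = \left(48 - 4 U\right) - 6 = 42 - 4 U$)
$29522 + \left(\frac{B{\left(-54 \right)}}{V} + \frac{2992}{-11685}\right) = 29522 + \left(\frac{42 - -216}{-1871} + \frac{2992}{-11685}\right) = 29522 + \left(\left(42 + 216\right) \left(- \frac{1}{1871}\right) + 2992 \left(- \frac{1}{11685}\right)\right) = 29522 + \left(258 \left(- \frac{1}{1871}\right) - \frac{2992}{11685}\right) = 29522 - \frac{8612762}{21862635} = \frac{645420097708}{21862635}$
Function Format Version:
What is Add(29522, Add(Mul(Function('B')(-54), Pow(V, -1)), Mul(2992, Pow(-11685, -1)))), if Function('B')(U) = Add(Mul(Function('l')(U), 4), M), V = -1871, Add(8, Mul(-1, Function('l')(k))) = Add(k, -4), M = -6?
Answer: Rational(645420097708, 21862635) ≈ 29522.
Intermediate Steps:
Function('l')(k) = Add(12, Mul(-1, k)) (Function('l')(k) = Add(8, Mul(-1, Add(k, -4))) = Add(8, Mul(-1, Add(-4, k))) = Add(8, Add(4, Mul(-1, k))) = Add(12, Mul(-1, k)))
Function('B')(U) = Add(42, Mul(-4, U)) (Function('B')(U) = Add(Mul(Add(12, Mul(-1, U)), 4), -6) = Add(Add(48, Mul(-4, U)), -6) = Add(42, Mul(-4, U)))
Add(29522, Add(Mul(Function('B')(-54), Pow(V, -1)), Mul(2992, Pow(-11685, -1)))) = Add(29522, Add(Mul(Add(42, Mul(-4, -54)), Pow(-1871, -1)), Mul(2992, Pow(-11685, -1)))) = Add(29522, Add(Mul(Add(42, 216), Rational(-1, 1871)), Mul(2992, Rational(-1, 11685)))) = Add(29522, Add(Mul(258, Rational(-1, 1871)), Rational(-2992, 11685))) = Add(29522, Add(Rational(-258, 1871), Rational(-2992, 11685))) = Add(29522, Rational(-8612762, 21862635)) = Rational(645420097708, 21862635)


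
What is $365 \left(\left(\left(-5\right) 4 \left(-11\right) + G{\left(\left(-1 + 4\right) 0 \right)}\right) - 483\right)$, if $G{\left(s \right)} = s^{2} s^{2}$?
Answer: $-95995$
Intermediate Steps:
$G{\left(s \right)} = s^{4}$
$365 \left(\left(\left(-5\right) 4 \left(-11\right) + G{\left(\left(-1 + 4\right) 0 \right)}\right) - 483\right) = 365 \left(\left(\left(-5\right) 4 \left(-11\right) + \left(\left(-1 + 4\right) 0\right)^{4}\right) - 483\right) = 365 \left(\left(\left(-20\right) \left(-11\right) + \left(3 \cdot 0\right)^{4}\right) - 483\right) = 365 \left(\left(220 + 0^{4}\right) - 483\right) = 365 \left(\left(220 + 0\right) - 483\right) = 365 \left(220 - 483\right) = 365 \left(-263\right) = -95995$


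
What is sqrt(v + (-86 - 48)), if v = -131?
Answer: I*sqrt(265) ≈ 16.279*I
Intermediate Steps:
sqrt(v + (-86 - 48)) = sqrt(-131 + (-86 - 48)) = sqrt(-131 - 134) = sqrt(-265) = I*sqrt(265)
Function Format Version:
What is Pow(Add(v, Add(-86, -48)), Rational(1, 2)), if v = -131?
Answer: Mul(I, Pow(265, Rational(1, 2))) ≈ Mul(16.279, I)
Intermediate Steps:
Pow(Add(v, Add(-86, -48)), Rational(1, 2)) = Pow(Add(-131, Add(-86, -48)), Rational(1, 2)) = Pow(Add(-131, -134), Rational(1, 2)) = Pow(-265, Rational(1, 2)) = Mul(I, Pow(265, Rational(1, 2)))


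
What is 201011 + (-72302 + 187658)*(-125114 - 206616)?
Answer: -38266844869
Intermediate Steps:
201011 + (-72302 + 187658)*(-125114 - 206616) = 201011 + 115356*(-331730) = 201011 - 38267045880 = -38266844869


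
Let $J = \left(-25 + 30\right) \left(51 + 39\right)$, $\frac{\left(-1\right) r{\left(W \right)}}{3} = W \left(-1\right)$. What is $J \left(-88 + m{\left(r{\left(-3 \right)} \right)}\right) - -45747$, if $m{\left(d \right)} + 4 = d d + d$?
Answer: $36747$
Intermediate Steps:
$r{\left(W \right)} = 3 W$ ($r{\left(W \right)} = - 3 W \left(-1\right) = - 3 \left(- W\right) = 3 W$)
$J = 450$ ($J = 5 \cdot 90 = 450$)
$m{\left(d \right)} = -4 + d + d^{2}$ ($m{\left(d \right)} = -4 + \left(d d + d\right) = -4 + \left(d^{2} + d\right) = -4 + \left(d + d^{2}\right) = -4 + d + d^{2}$)
$J \left(-88 + m{\left(r{\left(-3 \right)} \right)}\right) - -45747 = 450 \left(-88 + \left(-4 + 3 \left(-3\right) + \left(3 \left(-3\right)\right)^{2}\right)\right) - -45747 = 450 \left(-88 - \left(13 - 81\right)\right) + 45747 = 450 \left(-88 - -68\right) + 45747 = 450 \left(-88 + 68\right) + 45747 = 450 \left(-20\right) + 45747 = -9000 + 45747 = 36747$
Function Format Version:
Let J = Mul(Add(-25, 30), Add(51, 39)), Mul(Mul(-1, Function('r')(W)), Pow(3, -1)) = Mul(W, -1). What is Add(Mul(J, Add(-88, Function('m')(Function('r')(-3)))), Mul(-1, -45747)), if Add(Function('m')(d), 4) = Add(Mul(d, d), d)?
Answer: 36747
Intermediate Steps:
Function('r')(W) = Mul(3, W) (Function('r')(W) = Mul(-3, Mul(W, -1)) = Mul(-3, Mul(-1, W)) = Mul(3, W))
J = 450 (J = Mul(5, 90) = 450)
Function('m')(d) = Add(-4, d, Pow(d, 2)) (Function('m')(d) = Add(-4, Add(Mul(d, d), d)) = Add(-4, Add(Pow(d, 2), d)) = Add(-4, Add(d, Pow(d, 2))) = Add(-4, d, Pow(d, 2)))
Add(Mul(J, Add(-88, Function('m')(Function('r')(-3)))), Mul(-1, -45747)) = Add(Mul(450, Add(-88, Add(-4, Mul(3, -3), Pow(Mul(3, -3), 2)))), Mul(-1, -45747)) = Add(Mul(450, Add(-88, Add(-4, -9, Pow(-9, 2)))), 45747) = Add(Mul(450, Add(-88, Add(-4, -9, 81))), 45747) = Add(Mul(450, Add(-88, 68)), 45747) = Add(Mul(450, -20), 45747) = Add(-9000, 45747) = 36747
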